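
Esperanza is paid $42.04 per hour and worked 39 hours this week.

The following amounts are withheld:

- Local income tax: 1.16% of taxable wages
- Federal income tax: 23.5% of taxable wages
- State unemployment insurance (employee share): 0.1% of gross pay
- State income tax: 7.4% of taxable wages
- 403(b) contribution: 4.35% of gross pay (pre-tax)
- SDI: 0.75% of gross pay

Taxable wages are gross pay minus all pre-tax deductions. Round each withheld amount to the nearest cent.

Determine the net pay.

$1051.52

Gross pay: 39 × $42.04 = $1639.56
403(b) contribution: $1639.56 × 0.0435 = $71.32
Taxable wages = $1639.56 − $71.32 = $1568.24
Federal income tax: $1568.24 × 0.235 = $368.54
State income tax: $1568.24 × 0.074 = $116.05
Local income tax: $1568.24 × 0.0116 = $18.19
State unemployment insurance (employee share): $1639.56 × 0.001 = $1.64
SDI: $1639.56 × 0.0075 = $12.30
Total deductions = $71.32 + $368.54 + $116.05 + $18.19 + $1.64 + $12.30 = $588.04
Net pay = $1639.56 − $588.04 = $1051.52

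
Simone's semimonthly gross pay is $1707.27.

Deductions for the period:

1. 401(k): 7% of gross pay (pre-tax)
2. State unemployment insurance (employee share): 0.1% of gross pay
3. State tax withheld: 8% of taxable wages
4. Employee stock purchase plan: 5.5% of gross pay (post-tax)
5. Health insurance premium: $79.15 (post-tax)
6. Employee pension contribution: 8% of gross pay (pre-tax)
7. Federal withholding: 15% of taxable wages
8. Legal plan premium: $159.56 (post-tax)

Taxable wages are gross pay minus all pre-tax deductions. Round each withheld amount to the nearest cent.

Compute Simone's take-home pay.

$783.09

Employee pension contribution: $1707.27 × 0.08 = $136.58
401(k): $1707.27 × 0.07 = $119.51
Pre-tax total = $136.58 + $119.51 = $256.09
Taxable wages = $1707.27 − $256.09 = $1451.18
State tax withheld: $1451.18 × 0.08 = $116.09
Federal withholding: $1451.18 × 0.15 = $217.68
State unemployment insurance (employee share): $1707.27 × 0.001 = $1.71
Employee stock purchase plan: $1707.27 × 0.055 = $93.90
Legal plan premium: $159.56
Health insurance premium: $79.15
Total deductions = $136.58 + $119.51 + $116.09 + $217.68 + $1.71 + $93.90 + $159.56 + $79.15 = $924.18
Net pay = $1707.27 − $924.18 = $783.09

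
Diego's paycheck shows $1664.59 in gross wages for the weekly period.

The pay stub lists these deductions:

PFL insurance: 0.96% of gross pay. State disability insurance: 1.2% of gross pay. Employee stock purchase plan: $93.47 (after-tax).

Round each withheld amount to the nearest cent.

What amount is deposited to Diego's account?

$1535.16

PFL insurance: $1664.59 × 0.0096 = $15.98
State disability insurance: $1664.59 × 0.012 = $19.98
Employee stock purchase plan: $93.47
Total deductions = $15.98 + $19.98 + $93.47 = $129.43
Net pay = $1664.59 − $129.43 = $1535.16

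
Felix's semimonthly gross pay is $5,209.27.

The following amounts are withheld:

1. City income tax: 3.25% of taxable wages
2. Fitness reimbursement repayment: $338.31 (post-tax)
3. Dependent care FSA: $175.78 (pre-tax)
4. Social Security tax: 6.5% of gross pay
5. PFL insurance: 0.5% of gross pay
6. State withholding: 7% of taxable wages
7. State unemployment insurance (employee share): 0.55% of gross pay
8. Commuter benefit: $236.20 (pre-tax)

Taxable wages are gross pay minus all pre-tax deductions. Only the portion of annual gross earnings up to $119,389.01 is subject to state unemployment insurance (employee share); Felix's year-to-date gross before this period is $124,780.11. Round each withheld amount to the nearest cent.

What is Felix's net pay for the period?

$3,602.61

Dependent care FSA: $175.78
Commuter benefit: $236.20
Pre-tax total = $175.78 + $236.20 = $411.98
Taxable wages = $5,209.27 − $411.98 = $4,797.29
City income tax: $4,797.29 × 0.0325 = $155.91
State withholding: $4,797.29 × 0.07 = $335.81
Social Security tax: $5,209.27 × 0.065 = $338.60
PFL insurance: $5,209.27 × 0.005 = $26.05
State unemployment insurance (employee share): annual cap $119,389.01 already reached (YTD $124,780.11), so $0.00
Fitness reimbursement repayment: $338.31
Total deductions = $175.78 + $236.20 + $155.91 + $335.81 + $338.60 + $26.05 + $0.00 + $338.31 = $1,606.66
Net pay = $5,209.27 − $1,606.66 = $3,602.61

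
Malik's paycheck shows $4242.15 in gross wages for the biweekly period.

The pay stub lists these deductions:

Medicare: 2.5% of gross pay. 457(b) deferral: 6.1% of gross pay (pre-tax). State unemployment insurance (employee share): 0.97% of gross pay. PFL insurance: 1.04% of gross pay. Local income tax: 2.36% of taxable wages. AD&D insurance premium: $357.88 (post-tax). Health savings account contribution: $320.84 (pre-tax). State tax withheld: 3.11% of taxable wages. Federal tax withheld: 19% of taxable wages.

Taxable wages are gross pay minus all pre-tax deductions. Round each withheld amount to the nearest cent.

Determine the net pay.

$2217.12

Health savings account contribution: $320.84
457(b) deferral: $4242.15 × 0.061 = $258.77
Pre-tax total = $320.84 + $258.77 = $579.61
Taxable wages = $4242.15 − $579.61 = $3662.54
State tax withheld: $3662.54 × 0.0311 = $113.90
Federal tax withheld: $3662.54 × 0.19 = $695.88
Local income tax: $3662.54 × 0.0236 = $86.44
PFL insurance: $4242.15 × 0.0104 = $44.12
State unemployment insurance (employee share): $4242.15 × 0.0097 = $41.15
Medicare: $4242.15 × 0.025 = $106.05
AD&D insurance premium: $357.88
Total deductions = $320.84 + $258.77 + $113.90 + $695.88 + $86.44 + $44.12 + $41.15 + $106.05 + $357.88 = $2025.03
Net pay = $4242.15 − $2025.03 = $2217.12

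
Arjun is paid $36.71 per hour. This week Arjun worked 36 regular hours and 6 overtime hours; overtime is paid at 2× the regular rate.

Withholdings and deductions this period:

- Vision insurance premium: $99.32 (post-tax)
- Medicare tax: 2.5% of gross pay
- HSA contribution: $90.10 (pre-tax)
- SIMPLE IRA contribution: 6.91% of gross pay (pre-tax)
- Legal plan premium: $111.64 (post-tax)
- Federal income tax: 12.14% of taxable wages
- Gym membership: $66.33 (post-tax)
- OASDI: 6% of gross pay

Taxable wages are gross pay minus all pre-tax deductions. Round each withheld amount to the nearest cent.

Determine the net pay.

Regular pay: 36 × $36.71 = $1321.56
Overtime pay: 6 × $36.71 × 2 = $440.52
Gross pay = $1321.56 + $440.52 = $1762.08
HSA contribution: $90.10
SIMPLE IRA contribution: $1762.08 × 0.0691 = $121.76
Pre-tax total = $90.10 + $121.76 = $211.86
Taxable wages = $1762.08 − $211.86 = $1550.22
Federal income tax: $1550.22 × 0.1214 = $188.20
OASDI: $1762.08 × 0.06 = $105.72
Medicare tax: $1762.08 × 0.025 = $44.05
Legal plan premium: $111.64
Vision insurance premium: $99.32
Gym membership: $66.33
Total deductions = $90.10 + $121.76 + $188.20 + $105.72 + $44.05 + $111.64 + $99.32 + $66.33 = $827.12
Net pay = $1762.08 − $827.12 = $934.96

$934.96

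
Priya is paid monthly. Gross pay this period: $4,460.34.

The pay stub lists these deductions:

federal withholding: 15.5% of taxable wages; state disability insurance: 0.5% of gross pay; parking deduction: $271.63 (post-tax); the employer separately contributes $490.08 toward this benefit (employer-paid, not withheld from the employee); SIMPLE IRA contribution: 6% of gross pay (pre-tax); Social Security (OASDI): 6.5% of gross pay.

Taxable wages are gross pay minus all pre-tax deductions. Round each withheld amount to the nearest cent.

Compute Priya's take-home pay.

SIMPLE IRA contribution: $4,460.34 × 0.06 = $267.62
Taxable wages = $4,460.34 − $267.62 = $4,192.72
Federal withholding: $4,192.72 × 0.155 = $649.87
State disability insurance: $4,460.34 × 0.005 = $22.30
Social Security (OASDI): $4,460.34 × 0.065 = $289.92
Parking deduction: $271.63
(Employer's $490.08 toward parking deduction is not withheld from the employee.)
Total deductions = $267.62 + $649.87 + $22.30 + $289.92 + $271.63 = $1,501.34
Net pay = $4,460.34 − $1,501.34 = $2,959.00

$2,959.00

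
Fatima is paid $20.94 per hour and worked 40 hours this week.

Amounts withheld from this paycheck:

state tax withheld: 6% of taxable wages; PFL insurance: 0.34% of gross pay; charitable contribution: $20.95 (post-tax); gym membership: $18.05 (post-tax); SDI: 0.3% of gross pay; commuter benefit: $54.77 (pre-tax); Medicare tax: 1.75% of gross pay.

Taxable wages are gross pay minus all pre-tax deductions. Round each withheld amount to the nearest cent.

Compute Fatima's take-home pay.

$676.84

Gross pay: 40 × $20.94 = $837.60
Commuter benefit: $54.77
Taxable wages = $837.60 − $54.77 = $782.83
State tax withheld: $782.83 × 0.06 = $46.97
SDI: $837.60 × 0.003 = $2.51
PFL insurance: $837.60 × 0.0034 = $2.85
Medicare tax: $837.60 × 0.0175 = $14.66
Charitable contribution: $20.95
Gym membership: $18.05
Total deductions = $54.77 + $46.97 + $2.51 + $2.85 + $14.66 + $20.95 + $18.05 = $160.76
Net pay = $837.60 − $160.76 = $676.84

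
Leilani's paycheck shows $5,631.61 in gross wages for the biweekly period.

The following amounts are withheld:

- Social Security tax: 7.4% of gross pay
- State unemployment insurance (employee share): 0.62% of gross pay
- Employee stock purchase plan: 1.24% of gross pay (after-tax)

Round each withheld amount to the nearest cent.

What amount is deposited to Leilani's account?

$5,110.12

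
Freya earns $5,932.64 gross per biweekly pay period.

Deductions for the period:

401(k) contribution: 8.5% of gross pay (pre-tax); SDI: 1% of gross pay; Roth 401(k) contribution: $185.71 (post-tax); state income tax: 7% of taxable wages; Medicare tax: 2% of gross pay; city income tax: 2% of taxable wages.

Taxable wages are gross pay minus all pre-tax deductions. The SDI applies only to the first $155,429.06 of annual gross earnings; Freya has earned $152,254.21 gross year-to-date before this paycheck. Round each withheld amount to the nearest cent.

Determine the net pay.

401(k) contribution: $5,932.64 × 0.085 = $504.27
Taxable wages = $5,932.64 − $504.27 = $5,428.37
State income tax: $5,428.37 × 0.07 = $379.99
City income tax: $5,428.37 × 0.02 = $108.57
SDI: only $155,429.06 − $152,254.21 = $3,174.85 of this check is subject → $3,174.85 × 0.01 = $31.75
Medicare tax: $5,932.64 × 0.02 = $118.65
Roth 401(k) contribution: $185.71
Total deductions = $504.27 + $379.99 + $108.57 + $31.75 + $118.65 + $185.71 = $1,328.94
Net pay = $5,932.64 − $1,328.94 = $4,603.70

$4,603.70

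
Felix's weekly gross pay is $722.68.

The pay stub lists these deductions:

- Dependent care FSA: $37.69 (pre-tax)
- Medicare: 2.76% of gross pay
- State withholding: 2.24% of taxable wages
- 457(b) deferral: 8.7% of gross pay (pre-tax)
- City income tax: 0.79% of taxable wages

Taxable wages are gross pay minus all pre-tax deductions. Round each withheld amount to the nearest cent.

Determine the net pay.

Dependent care FSA: $37.69
457(b) deferral: $722.68 × 0.087 = $62.87
Pre-tax total = $37.69 + $62.87 = $100.56
Taxable wages = $722.68 − $100.56 = $622.12
State withholding: $622.12 × 0.0224 = $13.94
City income tax: $622.12 × 0.0079 = $4.91
Medicare: $722.68 × 0.0276 = $19.95
Total deductions = $37.69 + $62.87 + $13.94 + $4.91 + $19.95 = $139.36
Net pay = $722.68 − $139.36 = $583.32

$583.32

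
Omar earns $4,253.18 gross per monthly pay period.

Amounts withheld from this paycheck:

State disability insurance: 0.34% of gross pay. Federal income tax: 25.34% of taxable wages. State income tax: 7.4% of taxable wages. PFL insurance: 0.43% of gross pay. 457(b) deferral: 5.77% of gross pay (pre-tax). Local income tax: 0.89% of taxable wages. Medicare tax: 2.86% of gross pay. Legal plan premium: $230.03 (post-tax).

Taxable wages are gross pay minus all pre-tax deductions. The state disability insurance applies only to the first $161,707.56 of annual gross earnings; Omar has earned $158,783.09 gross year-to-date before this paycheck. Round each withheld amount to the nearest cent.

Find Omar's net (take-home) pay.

$2,280.06

457(b) deferral: $4,253.18 × 0.0577 = $245.41
Taxable wages = $4,253.18 − $245.41 = $4,007.77
Federal income tax: $4,007.77 × 0.2534 = $1,015.57
Local income tax: $4,007.77 × 0.0089 = $35.67
State income tax: $4,007.77 × 0.074 = $296.57
PFL insurance: $4,253.18 × 0.0043 = $18.29
State disability insurance: only $161,707.56 − $158,783.09 = $2,924.47 of this check is subject → $2,924.47 × 0.0034 = $9.94
Medicare tax: $4,253.18 × 0.0286 = $121.64
Legal plan premium: $230.03
Total deductions = $245.41 + $1,015.57 + $35.67 + $296.57 + $18.29 + $9.94 + $121.64 + $230.03 = $1,973.12
Net pay = $4,253.18 − $1,973.12 = $2,280.06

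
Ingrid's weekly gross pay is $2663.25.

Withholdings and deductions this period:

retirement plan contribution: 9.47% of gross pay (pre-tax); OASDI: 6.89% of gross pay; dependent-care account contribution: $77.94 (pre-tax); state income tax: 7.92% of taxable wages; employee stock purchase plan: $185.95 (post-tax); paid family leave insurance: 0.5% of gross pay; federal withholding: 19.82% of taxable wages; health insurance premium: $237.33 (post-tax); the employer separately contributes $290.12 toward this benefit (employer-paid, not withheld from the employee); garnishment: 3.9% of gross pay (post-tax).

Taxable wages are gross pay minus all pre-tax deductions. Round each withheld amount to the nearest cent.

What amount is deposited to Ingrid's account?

Retirement plan contribution: $2663.25 × 0.0947 = $252.21
Dependent-care account contribution: $77.94
Pre-tax total = $252.21 + $77.94 = $330.15
Taxable wages = $2663.25 − $330.15 = $2333.10
Federal withholding: $2333.10 × 0.1982 = $462.42
State income tax: $2333.10 × 0.0792 = $184.78
OASDI: $2663.25 × 0.0689 = $183.50
Paid family leave insurance: $2663.25 × 0.005 = $13.32
Garnishment: $2663.25 × 0.039 = $103.87
Health insurance premium: $237.33
Employee stock purchase plan: $185.95
(Employer's $290.12 toward health insurance premium is not withheld from the employee.)
Total deductions = $252.21 + $77.94 + $462.42 + $184.78 + $183.50 + $13.32 + $103.87 + $237.33 + $185.95 = $1701.32
Net pay = $2663.25 − $1701.32 = $961.93

$961.93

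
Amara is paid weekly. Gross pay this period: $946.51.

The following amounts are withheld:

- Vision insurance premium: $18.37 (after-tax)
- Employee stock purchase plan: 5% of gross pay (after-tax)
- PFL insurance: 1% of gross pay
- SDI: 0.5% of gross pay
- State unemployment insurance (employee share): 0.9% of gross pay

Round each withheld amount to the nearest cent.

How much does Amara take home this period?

State unemployment insurance (employee share): $946.51 × 0.009 = $8.52
SDI: $946.51 × 0.005 = $4.73
PFL insurance: $946.51 × 0.01 = $9.47
Vision insurance premium: $18.37
Employee stock purchase plan: $946.51 × 0.05 = $47.33
Total deductions = $8.52 + $4.73 + $9.47 + $18.37 + $47.33 = $88.42
Net pay = $946.51 − $88.42 = $858.09

$858.09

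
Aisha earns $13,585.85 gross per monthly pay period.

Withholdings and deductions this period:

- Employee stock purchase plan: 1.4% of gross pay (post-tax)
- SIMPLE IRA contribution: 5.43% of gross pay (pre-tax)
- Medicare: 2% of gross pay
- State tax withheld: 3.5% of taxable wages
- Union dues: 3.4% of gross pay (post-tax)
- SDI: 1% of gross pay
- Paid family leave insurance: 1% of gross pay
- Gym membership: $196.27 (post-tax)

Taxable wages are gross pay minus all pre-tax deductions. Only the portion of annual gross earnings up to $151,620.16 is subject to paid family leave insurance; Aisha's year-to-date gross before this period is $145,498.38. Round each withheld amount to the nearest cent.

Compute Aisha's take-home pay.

$11,081.27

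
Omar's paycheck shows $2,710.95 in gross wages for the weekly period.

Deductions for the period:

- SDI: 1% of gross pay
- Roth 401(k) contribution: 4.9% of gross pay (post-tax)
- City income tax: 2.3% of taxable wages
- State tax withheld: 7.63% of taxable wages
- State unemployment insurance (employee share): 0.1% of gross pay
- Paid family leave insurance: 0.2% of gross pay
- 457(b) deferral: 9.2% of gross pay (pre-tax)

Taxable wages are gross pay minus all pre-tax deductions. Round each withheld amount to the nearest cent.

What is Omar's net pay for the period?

457(b) deferral: $2,710.95 × 0.092 = $249.41
Taxable wages = $2,710.95 − $249.41 = $2,461.54
City income tax: $2,461.54 × 0.023 = $56.62
State tax withheld: $2,461.54 × 0.0763 = $187.82
Paid family leave insurance: $2,710.95 × 0.002 = $5.42
State unemployment insurance (employee share): $2,710.95 × 0.001 = $2.71
SDI: $2,710.95 × 0.01 = $27.11
Roth 401(k) contribution: $2,710.95 × 0.049 = $132.84
Total deductions = $249.41 + $56.62 + $187.82 + $5.42 + $2.71 + $27.11 + $132.84 = $661.93
Net pay = $2,710.95 − $661.93 = $2,049.02

$2,049.02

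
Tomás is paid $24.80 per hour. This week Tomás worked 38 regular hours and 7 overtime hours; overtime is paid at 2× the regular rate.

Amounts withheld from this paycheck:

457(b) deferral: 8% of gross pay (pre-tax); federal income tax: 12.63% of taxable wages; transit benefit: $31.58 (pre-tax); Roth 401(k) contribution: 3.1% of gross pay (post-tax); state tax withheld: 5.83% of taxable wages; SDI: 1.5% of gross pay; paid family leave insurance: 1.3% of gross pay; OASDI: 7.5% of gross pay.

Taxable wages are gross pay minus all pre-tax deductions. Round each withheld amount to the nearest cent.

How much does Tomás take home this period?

Regular pay: 38 × $24.80 = $942.40
Overtime pay: 7 × $24.80 × 2 = $347.20
Gross pay = $942.40 + $347.20 = $1289.60
457(b) deferral: $1289.60 × 0.08 = $103.17
Transit benefit: $31.58
Pre-tax total = $103.17 + $31.58 = $134.75
Taxable wages = $1289.60 − $134.75 = $1154.85
Federal income tax: $1154.85 × 0.1263 = $145.86
State tax withheld: $1154.85 × 0.0583 = $67.33
OASDI: $1289.60 × 0.075 = $96.72
SDI: $1289.60 × 0.015 = $19.34
Paid family leave insurance: $1289.60 × 0.013 = $16.76
Roth 401(k) contribution: $1289.60 × 0.031 = $39.98
Total deductions = $103.17 + $31.58 + $145.86 + $67.33 + $96.72 + $19.34 + $16.76 + $39.98 = $520.74
Net pay = $1289.60 − $520.74 = $768.86

$768.86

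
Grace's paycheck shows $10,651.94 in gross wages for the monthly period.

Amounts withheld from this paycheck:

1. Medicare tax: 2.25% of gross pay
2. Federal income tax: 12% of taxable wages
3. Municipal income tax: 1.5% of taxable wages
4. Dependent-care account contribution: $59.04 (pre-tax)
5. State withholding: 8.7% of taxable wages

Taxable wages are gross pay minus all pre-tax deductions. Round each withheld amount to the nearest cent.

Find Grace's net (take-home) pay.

$8,001.61

Dependent-care account contribution: $59.04
Taxable wages = $10,651.94 − $59.04 = $10,592.90
Federal income tax: $10,592.90 × 0.12 = $1,271.15
Municipal income tax: $10,592.90 × 0.015 = $158.89
State withholding: $10,592.90 × 0.087 = $921.58
Medicare tax: $10,651.94 × 0.0225 = $239.67
Total deductions = $59.04 + $1,271.15 + $158.89 + $921.58 + $239.67 = $2,650.33
Net pay = $10,651.94 − $2,650.33 = $8,001.61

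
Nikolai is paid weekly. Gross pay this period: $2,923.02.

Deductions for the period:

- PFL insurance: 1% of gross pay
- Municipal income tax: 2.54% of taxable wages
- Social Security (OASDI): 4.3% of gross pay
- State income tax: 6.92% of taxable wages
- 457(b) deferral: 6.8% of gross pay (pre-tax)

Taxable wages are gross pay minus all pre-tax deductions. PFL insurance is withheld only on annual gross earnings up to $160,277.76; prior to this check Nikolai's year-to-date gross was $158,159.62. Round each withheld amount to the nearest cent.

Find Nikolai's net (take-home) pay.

$2,319.66

457(b) deferral: $2,923.02 × 0.068 = $198.77
Taxable wages = $2,923.02 − $198.77 = $2,724.25
State income tax: $2,724.25 × 0.0692 = $188.52
Municipal income tax: $2,724.25 × 0.0254 = $69.20
PFL insurance: only $160,277.76 − $158,159.62 = $2,118.14 of this check is subject → $2,118.14 × 0.01 = $21.18
Social Security (OASDI): $2,923.02 × 0.043 = $125.69
Total deductions = $198.77 + $188.52 + $69.20 + $21.18 + $125.69 = $603.36
Net pay = $2,923.02 − $603.36 = $2,319.66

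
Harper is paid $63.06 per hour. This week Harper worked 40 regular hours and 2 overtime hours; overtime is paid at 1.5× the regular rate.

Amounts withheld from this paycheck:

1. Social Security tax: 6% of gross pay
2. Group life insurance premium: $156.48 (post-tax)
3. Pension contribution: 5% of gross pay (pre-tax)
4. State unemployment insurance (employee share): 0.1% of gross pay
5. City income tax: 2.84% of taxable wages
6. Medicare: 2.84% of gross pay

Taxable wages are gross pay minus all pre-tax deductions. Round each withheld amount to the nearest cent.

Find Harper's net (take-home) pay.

Regular pay: 40 × $63.06 = $2,522.40
Overtime pay: 2 × $63.06 × 1.5 = $189.18
Gross pay = $2,522.40 + $189.18 = $2,711.58
Pension contribution: $2,711.58 × 0.05 = $135.58
Taxable wages = $2,711.58 − $135.58 = $2,576.00
City income tax: $2,576.00 × 0.0284 = $73.16
Social Security tax: $2,711.58 × 0.06 = $162.69
Medicare: $2,711.58 × 0.0284 = $77.01
State unemployment insurance (employee share): $2,711.58 × 0.001 = $2.71
Group life insurance premium: $156.48
Total deductions = $135.58 + $73.16 + $162.69 + $77.01 + $2.71 + $156.48 = $607.63
Net pay = $2,711.58 − $607.63 = $2,103.95

$2,103.95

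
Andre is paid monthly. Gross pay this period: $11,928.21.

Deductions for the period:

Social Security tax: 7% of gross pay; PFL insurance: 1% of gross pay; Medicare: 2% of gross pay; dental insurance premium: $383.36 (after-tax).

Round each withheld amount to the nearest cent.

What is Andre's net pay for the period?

PFL insurance: $11,928.21 × 0.01 = $119.28
Medicare: $11,928.21 × 0.02 = $238.56
Social Security tax: $11,928.21 × 0.07 = $834.97
Dental insurance premium: $383.36
Total deductions = $119.28 + $238.56 + $834.97 + $383.36 = $1,576.17
Net pay = $11,928.21 − $1,576.17 = $10,352.04

$10,352.04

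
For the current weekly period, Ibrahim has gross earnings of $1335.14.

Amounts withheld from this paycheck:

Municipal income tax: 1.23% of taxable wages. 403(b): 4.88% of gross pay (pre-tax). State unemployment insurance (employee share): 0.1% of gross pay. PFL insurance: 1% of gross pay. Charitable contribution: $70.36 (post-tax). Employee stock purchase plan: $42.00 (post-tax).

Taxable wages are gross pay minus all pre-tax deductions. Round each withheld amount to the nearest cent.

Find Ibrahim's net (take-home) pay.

403(b): $1335.14 × 0.0488 = $65.15
Taxable wages = $1335.14 − $65.15 = $1269.99
Municipal income tax: $1269.99 × 0.0123 = $15.62
State unemployment insurance (employee share): $1335.14 × 0.001 = $1.34
PFL insurance: $1335.14 × 0.01 = $13.35
Charitable contribution: $70.36
Employee stock purchase plan: $42.00
Total deductions = $65.15 + $15.62 + $1.34 + $13.35 + $70.36 + $42.00 = $207.82
Net pay = $1335.14 − $207.82 = $1127.32

$1127.32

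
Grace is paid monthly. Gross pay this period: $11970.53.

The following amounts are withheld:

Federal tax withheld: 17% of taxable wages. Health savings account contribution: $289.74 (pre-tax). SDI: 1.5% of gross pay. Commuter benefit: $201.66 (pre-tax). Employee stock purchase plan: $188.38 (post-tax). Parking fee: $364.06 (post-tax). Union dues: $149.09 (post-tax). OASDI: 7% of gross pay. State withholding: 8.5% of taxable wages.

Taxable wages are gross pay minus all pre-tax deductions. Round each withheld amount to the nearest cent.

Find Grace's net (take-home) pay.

Health savings account contribution: $289.74
Commuter benefit: $201.66
Pre-tax total = $289.74 + $201.66 = $491.40
Taxable wages = $11970.53 − $491.40 = $11479.13
State withholding: $11479.13 × 0.085 = $975.73
Federal tax withheld: $11479.13 × 0.17 = $1951.45
OASDI: $11970.53 × 0.07 = $837.94
SDI: $11970.53 × 0.015 = $179.56
Union dues: $149.09
Employee stock purchase plan: $188.38
Parking fee: $364.06
Total deductions = $289.74 + $201.66 + $975.73 + $1951.45 + $837.94 + $179.56 + $149.09 + $188.38 + $364.06 = $5137.61
Net pay = $11970.53 − $5137.61 = $6832.92

$6832.92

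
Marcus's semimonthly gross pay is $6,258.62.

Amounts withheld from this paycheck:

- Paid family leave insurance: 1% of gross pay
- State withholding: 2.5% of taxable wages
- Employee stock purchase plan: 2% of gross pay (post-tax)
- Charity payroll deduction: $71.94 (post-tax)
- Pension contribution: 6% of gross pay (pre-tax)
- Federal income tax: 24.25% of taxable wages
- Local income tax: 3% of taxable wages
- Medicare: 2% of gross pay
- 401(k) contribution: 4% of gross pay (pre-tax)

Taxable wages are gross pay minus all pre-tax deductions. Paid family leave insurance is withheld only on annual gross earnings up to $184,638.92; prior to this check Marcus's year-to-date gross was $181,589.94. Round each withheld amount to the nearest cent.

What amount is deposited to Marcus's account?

Pension contribution: $6,258.62 × 0.06 = $375.52
401(k) contribution: $6,258.62 × 0.04 = $250.34
Pre-tax total = $375.52 + $250.34 = $625.86
Taxable wages = $6,258.62 − $625.86 = $5,632.76
Federal income tax: $5,632.76 × 0.2425 = $1,365.94
State withholding: $5,632.76 × 0.025 = $140.82
Local income tax: $5,632.76 × 0.03 = $168.98
Paid family leave insurance: only $184,638.92 − $181,589.94 = $3,048.98 of this check is subject → $3,048.98 × 0.01 = $30.49
Medicare: $6,258.62 × 0.02 = $125.17
Employee stock purchase plan: $6,258.62 × 0.02 = $125.17
Charity payroll deduction: $71.94
Total deductions = $375.52 + $250.34 + $1,365.94 + $140.82 + $168.98 + $30.49 + $125.17 + $125.17 + $71.94 = $2,654.37
Net pay = $6,258.62 − $2,654.37 = $3,604.25

$3,604.25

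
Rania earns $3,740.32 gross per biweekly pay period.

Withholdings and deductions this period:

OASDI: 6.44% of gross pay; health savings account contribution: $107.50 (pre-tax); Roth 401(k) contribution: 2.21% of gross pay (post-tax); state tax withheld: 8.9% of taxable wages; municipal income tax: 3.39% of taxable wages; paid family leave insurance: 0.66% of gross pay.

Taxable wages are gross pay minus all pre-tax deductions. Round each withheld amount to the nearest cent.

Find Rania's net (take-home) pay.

$2,838.12

Health savings account contribution: $107.50
Taxable wages = $3,740.32 − $107.50 = $3,632.82
Municipal income tax: $3,632.82 × 0.0339 = $123.15
State tax withheld: $3,632.82 × 0.089 = $323.32
Paid family leave insurance: $3,740.32 × 0.0066 = $24.69
OASDI: $3,740.32 × 0.0644 = $240.88
Roth 401(k) contribution: $3,740.32 × 0.0221 = $82.66
Total deductions = $107.50 + $123.15 + $323.32 + $24.69 + $240.88 + $82.66 = $902.20
Net pay = $3,740.32 − $902.20 = $2,838.12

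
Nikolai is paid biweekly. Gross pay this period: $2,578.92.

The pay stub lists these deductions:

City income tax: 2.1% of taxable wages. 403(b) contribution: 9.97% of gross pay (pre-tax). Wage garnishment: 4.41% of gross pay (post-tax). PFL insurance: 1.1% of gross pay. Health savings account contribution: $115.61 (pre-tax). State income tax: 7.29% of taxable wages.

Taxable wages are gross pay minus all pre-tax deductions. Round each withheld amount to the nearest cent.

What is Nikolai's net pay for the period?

Health savings account contribution: $115.61
403(b) contribution: $2,578.92 × 0.0997 = $257.12
Pre-tax total = $115.61 + $257.12 = $372.73
Taxable wages = $2,578.92 − $372.73 = $2,206.19
City income tax: $2,206.19 × 0.021 = $46.33
State income tax: $2,206.19 × 0.0729 = $160.83
PFL insurance: $2,578.92 × 0.011 = $28.37
Wage garnishment: $2,578.92 × 0.0441 = $113.73
Total deductions = $115.61 + $257.12 + $46.33 + $160.83 + $28.37 + $113.73 = $721.99
Net pay = $2,578.92 − $721.99 = $1,856.93

$1,856.93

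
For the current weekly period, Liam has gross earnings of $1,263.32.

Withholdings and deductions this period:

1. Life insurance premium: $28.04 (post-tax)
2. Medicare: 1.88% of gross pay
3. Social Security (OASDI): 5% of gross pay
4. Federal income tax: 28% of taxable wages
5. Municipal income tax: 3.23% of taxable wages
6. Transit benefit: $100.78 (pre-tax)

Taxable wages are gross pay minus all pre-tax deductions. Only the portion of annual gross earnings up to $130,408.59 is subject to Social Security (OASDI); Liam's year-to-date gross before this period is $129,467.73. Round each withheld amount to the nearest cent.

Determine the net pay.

Transit benefit: $100.78
Taxable wages = $1,263.32 − $100.78 = $1,162.54
Municipal income tax: $1,162.54 × 0.0323 = $37.55
Federal income tax: $1,162.54 × 0.28 = $325.51
Social Security (OASDI): only $130,408.59 − $129,467.73 = $940.86 of this check is subject → $940.86 × 0.05 = $47.04
Medicare: $1,263.32 × 0.0188 = $23.75
Life insurance premium: $28.04
Total deductions = $100.78 + $37.55 + $325.51 + $47.04 + $23.75 + $28.04 = $562.67
Net pay = $1,263.32 − $562.67 = $700.65

$700.65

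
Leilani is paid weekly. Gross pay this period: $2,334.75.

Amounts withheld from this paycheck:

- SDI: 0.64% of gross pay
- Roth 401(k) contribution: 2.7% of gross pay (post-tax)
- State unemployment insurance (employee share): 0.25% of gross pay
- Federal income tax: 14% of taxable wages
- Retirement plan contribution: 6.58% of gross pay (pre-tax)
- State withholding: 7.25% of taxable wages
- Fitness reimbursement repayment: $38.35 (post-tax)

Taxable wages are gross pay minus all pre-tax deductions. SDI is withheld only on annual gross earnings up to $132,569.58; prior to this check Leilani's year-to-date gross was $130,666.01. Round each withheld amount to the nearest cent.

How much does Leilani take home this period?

Retirement plan contribution: $2,334.75 × 0.0658 = $153.63
Taxable wages = $2,334.75 − $153.63 = $2,181.12
State withholding: $2,181.12 × 0.0725 = $158.13
Federal income tax: $2,181.12 × 0.14 = $305.36
SDI: only $132,569.58 − $130,666.01 = $1,903.57 of this check is subject → $1,903.57 × 0.0064 = $12.18
State unemployment insurance (employee share): $2,334.75 × 0.0025 = $5.84
Roth 401(k) contribution: $2,334.75 × 0.027 = $63.04
Fitness reimbursement repayment: $38.35
Total deductions = $153.63 + $158.13 + $305.36 + $12.18 + $5.84 + $63.04 + $38.35 = $736.53
Net pay = $2,334.75 − $736.53 = $1,598.22

$1,598.22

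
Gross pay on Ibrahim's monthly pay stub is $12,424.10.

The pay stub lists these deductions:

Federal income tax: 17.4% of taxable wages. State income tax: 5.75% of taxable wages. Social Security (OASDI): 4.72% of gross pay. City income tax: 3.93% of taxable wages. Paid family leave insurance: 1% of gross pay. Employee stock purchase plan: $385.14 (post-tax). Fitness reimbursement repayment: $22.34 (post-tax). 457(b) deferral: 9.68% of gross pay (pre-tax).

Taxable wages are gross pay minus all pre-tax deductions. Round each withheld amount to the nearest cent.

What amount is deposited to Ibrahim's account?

$7,064.55

457(b) deferral: $12,424.10 × 0.0968 = $1,202.65
Taxable wages = $12,424.10 − $1,202.65 = $11,221.45
Federal income tax: $11,221.45 × 0.174 = $1,952.53
City income tax: $11,221.45 × 0.0393 = $441.00
State income tax: $11,221.45 × 0.0575 = $645.23
Social Security (OASDI): $12,424.10 × 0.0472 = $586.42
Paid family leave insurance: $12,424.10 × 0.01 = $124.24
Fitness reimbursement repayment: $22.34
Employee stock purchase plan: $385.14
Total deductions = $1,202.65 + $1,952.53 + $441.00 + $645.23 + $586.42 + $124.24 + $22.34 + $385.14 = $5,359.55
Net pay = $12,424.10 − $5,359.55 = $7,064.55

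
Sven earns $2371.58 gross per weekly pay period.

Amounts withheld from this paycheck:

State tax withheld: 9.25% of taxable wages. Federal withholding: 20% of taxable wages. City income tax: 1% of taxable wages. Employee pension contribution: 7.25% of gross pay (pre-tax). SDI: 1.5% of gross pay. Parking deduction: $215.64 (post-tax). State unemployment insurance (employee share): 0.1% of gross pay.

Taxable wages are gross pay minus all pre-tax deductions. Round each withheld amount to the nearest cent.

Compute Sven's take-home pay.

Employee pension contribution: $2371.58 × 0.0725 = $171.94
Taxable wages = $2371.58 − $171.94 = $2199.64
Federal withholding: $2199.64 × 0.2 = $439.93
City income tax: $2199.64 × 0.01 = $22.00
State tax withheld: $2199.64 × 0.0925 = $203.47
State unemployment insurance (employee share): $2371.58 × 0.001 = $2.37
SDI: $2371.58 × 0.015 = $35.57
Parking deduction: $215.64
Total deductions = $171.94 + $439.93 + $22.00 + $203.47 + $2.37 + $35.57 + $215.64 = $1090.92
Net pay = $2371.58 − $1090.92 = $1280.66

$1280.66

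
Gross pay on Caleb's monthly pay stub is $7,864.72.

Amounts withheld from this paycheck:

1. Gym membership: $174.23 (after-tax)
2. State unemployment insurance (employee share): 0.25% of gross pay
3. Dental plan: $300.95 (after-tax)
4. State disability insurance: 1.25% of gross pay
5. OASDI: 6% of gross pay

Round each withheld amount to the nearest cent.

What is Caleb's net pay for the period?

$6,799.69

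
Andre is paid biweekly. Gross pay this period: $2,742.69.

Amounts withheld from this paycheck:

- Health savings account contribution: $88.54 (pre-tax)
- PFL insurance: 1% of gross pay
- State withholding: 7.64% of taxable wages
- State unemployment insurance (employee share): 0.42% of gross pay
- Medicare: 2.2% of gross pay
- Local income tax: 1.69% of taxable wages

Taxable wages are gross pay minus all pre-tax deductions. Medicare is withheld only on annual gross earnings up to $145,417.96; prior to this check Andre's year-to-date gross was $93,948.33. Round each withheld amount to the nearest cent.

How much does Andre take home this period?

Health savings account contribution: $88.54
Taxable wages = $2,742.69 − $88.54 = $2,654.15
State withholding: $2,654.15 × 0.0764 = $202.78
Local income tax: $2,654.15 × 0.0169 = $44.86
State unemployment insurance (employee share): $2,742.69 × 0.0042 = $11.52
Medicare: cap not yet reached, full $2,742.69 is subject → $2,742.69 × 0.022 = $60.34
PFL insurance: $2,742.69 × 0.01 = $27.43
Total deductions = $88.54 + $202.78 + $44.86 + $11.52 + $60.34 + $27.43 = $435.47
Net pay = $2,742.69 − $435.47 = $2,307.22

$2,307.22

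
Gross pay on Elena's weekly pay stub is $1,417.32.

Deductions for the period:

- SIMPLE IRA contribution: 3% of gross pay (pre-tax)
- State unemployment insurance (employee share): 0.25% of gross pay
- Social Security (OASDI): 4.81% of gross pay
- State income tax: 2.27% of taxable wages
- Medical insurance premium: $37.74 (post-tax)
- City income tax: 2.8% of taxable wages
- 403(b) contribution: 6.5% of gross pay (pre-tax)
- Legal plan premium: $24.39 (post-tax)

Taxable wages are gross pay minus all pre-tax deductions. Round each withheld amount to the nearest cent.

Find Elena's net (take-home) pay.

403(b) contribution: $1,417.32 × 0.065 = $92.13
SIMPLE IRA contribution: $1,417.32 × 0.03 = $42.52
Pre-tax total = $92.13 + $42.52 = $134.65
Taxable wages = $1,417.32 − $134.65 = $1,282.67
City income tax: $1,282.67 × 0.028 = $35.91
State income tax: $1,282.67 × 0.0227 = $29.12
Social Security (OASDI): $1,417.32 × 0.0481 = $68.17
State unemployment insurance (employee share): $1,417.32 × 0.0025 = $3.54
Medical insurance premium: $37.74
Legal plan premium: $24.39
Total deductions = $92.13 + $42.52 + $35.91 + $29.12 + $68.17 + $3.54 + $37.74 + $24.39 = $333.52
Net pay = $1,417.32 − $333.52 = $1,083.80

$1,083.80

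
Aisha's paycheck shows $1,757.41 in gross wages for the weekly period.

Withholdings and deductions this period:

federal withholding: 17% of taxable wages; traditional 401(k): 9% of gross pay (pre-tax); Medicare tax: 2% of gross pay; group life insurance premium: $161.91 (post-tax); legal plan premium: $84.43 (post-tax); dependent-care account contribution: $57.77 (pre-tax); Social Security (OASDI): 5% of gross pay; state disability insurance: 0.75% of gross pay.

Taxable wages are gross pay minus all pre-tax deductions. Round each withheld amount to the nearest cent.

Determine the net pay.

Traditional 401(k): $1,757.41 × 0.09 = $158.17
Dependent-care account contribution: $57.77
Pre-tax total = $158.17 + $57.77 = $215.94
Taxable wages = $1,757.41 − $215.94 = $1,541.47
Federal withholding: $1,541.47 × 0.17 = $262.05
Medicare tax: $1,757.41 × 0.02 = $35.15
State disability insurance: $1,757.41 × 0.0075 = $13.18
Social Security (OASDI): $1,757.41 × 0.05 = $87.87
Group life insurance premium: $161.91
Legal plan premium: $84.43
Total deductions = $158.17 + $57.77 + $262.05 + $35.15 + $13.18 + $87.87 + $161.91 + $84.43 = $860.53
Net pay = $1,757.41 − $860.53 = $896.88

$896.88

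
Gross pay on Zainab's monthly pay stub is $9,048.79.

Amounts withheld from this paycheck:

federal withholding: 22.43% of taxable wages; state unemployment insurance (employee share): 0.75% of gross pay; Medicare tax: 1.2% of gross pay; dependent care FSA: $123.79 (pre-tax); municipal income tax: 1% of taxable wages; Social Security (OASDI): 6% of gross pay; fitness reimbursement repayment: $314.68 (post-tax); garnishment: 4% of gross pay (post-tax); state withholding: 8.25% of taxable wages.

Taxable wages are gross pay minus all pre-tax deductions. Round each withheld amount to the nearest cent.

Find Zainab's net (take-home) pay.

$4,701.54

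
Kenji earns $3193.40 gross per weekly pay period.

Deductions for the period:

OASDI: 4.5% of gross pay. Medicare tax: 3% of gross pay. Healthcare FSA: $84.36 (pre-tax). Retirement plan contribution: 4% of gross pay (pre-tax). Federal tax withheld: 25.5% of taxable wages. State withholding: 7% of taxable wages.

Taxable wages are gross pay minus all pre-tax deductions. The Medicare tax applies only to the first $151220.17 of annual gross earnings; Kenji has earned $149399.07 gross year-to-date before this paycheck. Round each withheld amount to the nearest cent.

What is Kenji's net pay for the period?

$1814.05

Retirement plan contribution: $3193.40 × 0.04 = $127.74
Healthcare FSA: $84.36
Pre-tax total = $127.74 + $84.36 = $212.10
Taxable wages = $3193.40 − $212.10 = $2981.30
State withholding: $2981.30 × 0.07 = $208.69
Federal tax withheld: $2981.30 × 0.255 = $760.23
Medicare tax: only $151220.17 − $149399.07 = $1821.10 of this check is subject → $1821.10 × 0.03 = $54.63
OASDI: $3193.40 × 0.045 = $143.70
Total deductions = $127.74 + $84.36 + $208.69 + $760.23 + $54.63 + $143.70 = $1379.35
Net pay = $3193.40 − $1379.35 = $1814.05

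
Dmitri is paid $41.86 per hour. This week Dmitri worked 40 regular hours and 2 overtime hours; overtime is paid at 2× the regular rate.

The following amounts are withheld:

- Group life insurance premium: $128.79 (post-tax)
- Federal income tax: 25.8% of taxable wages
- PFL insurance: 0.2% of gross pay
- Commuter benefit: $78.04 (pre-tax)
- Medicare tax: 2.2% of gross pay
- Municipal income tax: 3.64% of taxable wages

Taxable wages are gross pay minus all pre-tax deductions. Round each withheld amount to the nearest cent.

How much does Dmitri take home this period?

$1071.55

Regular pay: 40 × $41.86 = $1674.40
Overtime pay: 2 × $41.86 × 2 = $167.44
Gross pay = $1674.40 + $167.44 = $1841.84
Commuter benefit: $78.04
Taxable wages = $1841.84 − $78.04 = $1763.80
Municipal income tax: $1763.80 × 0.0364 = $64.20
Federal income tax: $1763.80 × 0.258 = $455.06
PFL insurance: $1841.84 × 0.002 = $3.68
Medicare tax: $1841.84 × 0.022 = $40.52
Group life insurance premium: $128.79
Total deductions = $78.04 + $64.20 + $455.06 + $3.68 + $40.52 + $128.79 = $770.29
Net pay = $1841.84 − $770.29 = $1071.55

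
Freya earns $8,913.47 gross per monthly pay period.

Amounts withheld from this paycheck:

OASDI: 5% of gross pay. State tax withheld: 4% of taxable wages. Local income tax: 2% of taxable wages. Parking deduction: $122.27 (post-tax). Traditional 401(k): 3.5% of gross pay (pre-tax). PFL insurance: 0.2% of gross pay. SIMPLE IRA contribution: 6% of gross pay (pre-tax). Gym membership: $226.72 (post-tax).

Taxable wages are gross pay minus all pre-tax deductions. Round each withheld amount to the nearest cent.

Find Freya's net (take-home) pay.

$6,770.20

SIMPLE IRA contribution: $8,913.47 × 0.06 = $534.81
Traditional 401(k): $8,913.47 × 0.035 = $311.97
Pre-tax total = $534.81 + $311.97 = $846.78
Taxable wages = $8,913.47 − $846.78 = $8,066.69
Local income tax: $8,066.69 × 0.02 = $161.33
State tax withheld: $8,066.69 × 0.04 = $322.67
OASDI: $8,913.47 × 0.05 = $445.67
PFL insurance: $8,913.47 × 0.002 = $17.83
Gym membership: $226.72
Parking deduction: $122.27
Total deductions = $534.81 + $311.97 + $161.33 + $322.67 + $445.67 + $17.83 + $226.72 + $122.27 = $2,143.27
Net pay = $8,913.47 − $2,143.27 = $6,770.20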